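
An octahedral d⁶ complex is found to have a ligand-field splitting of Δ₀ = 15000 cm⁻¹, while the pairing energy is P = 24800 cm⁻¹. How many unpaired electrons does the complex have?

4

Δ₀ < P, so pairing is avoided: the ground state is high-spin.
Configuration: t2g^4 e_g^2.
Unpaired electrons: 4.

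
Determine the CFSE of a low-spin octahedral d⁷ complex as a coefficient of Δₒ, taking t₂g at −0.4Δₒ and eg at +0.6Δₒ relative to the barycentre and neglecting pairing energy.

Configuration: t₂g⁶ eg¹.
CFSE = 6(-0.4Δₒ) + 1(0.6Δₒ) = -2.4Δₒ + 0.6Δₒ = -1.8Δₒ.

-1.8 Δₒ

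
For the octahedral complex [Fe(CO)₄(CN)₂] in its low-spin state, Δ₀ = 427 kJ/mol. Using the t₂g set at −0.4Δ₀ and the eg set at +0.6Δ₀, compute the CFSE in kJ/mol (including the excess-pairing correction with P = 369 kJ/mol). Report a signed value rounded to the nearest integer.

-287

Ligand charges: 4×(+0) from CO and 2×(-1) from CN⁻ sum to -2; with overall charge +0, Fe is +2.
Fe²⁺: group 8, so d-count = 8 − 2 = 6.
Configuration: t₂g⁶ eg⁰.
The orbital stabilization is -2.4Δ₀ = -2.4 × 427 = -1025 kJ/mol.
Relative to high-spin t₂g⁴ eg² (1 paired), the low-spin configuration has 2 additional pairs, contributing +2 × 369 = +738 kJ/mol.
Net CFSE = -1025 + 738 = -287 kJ/mol.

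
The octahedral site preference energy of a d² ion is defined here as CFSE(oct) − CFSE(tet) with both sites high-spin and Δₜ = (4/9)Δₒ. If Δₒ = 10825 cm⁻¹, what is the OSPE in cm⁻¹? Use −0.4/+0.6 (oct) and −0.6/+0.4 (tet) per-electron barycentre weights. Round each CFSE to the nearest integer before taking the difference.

-2887

Octahedral (high-spin): t2g^2 e_g^0, CFSE = 2(−0.4) + 0(+0.6) = -0.8Δₒ = -0.8 × 10825 = -8660 cm⁻¹.
Tetrahedral: e^2 t2^0, CFSE = 2(−0.6) + 0(+0.4) = -1.2Δₜ = -1.2 × (4/9) × 10825 = -5773 cm⁻¹.
OSPE = -8660 − (-5773) = -2887 cm⁻¹.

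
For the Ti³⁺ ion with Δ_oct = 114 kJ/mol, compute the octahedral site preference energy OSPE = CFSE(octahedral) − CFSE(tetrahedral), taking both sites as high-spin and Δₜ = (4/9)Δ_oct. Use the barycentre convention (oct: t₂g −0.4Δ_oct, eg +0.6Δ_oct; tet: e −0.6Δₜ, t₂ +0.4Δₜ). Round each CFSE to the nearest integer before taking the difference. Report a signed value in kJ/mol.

-16

Group 4 minus oxidation state +3 gives a d¹ configuration for Ti³⁺.
In an octahedral site d¹ (HS) is t2g^1 e_g^0, giving CFSE(oct) = -0.4Δ_oct = -46 kJ/mol.
Tetrahedral: e^1 t2^0, CFSE = 1(−0.6) + 0(+0.4) = -0.6Δₜ = -0.6 × (4/9) × 114 = -30 kJ/mol.
OSPE = CFSE(oct) − CFSE(tet) = -46 − (-30) = -16 kJ/mol.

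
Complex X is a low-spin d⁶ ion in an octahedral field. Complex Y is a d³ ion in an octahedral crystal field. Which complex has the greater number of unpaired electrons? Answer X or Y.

X: t2g^6 e_g^0 → 0 unpaired.
Y: For octahedral d³ the high- and low-spin configurations coincide; t₂g³ eg⁰ → 3 unpaired.
So Y has more unpaired electrons.

Y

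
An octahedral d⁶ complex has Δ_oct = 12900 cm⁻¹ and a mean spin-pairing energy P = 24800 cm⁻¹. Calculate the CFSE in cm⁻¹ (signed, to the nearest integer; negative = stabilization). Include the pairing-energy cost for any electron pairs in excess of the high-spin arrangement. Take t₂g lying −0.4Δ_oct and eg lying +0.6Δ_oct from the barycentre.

Here Δ_oct < P (12900 < 24800), so the high-spin state is favoured.
Filling d⁶ accordingly: t₂g⁴ eg².
Orbital CFSE = -0.4Δ_oct = -0.4 × 12900 = -5160 cm⁻¹.
High-spin has no excess pairs, so no pairing correction applies.

-5160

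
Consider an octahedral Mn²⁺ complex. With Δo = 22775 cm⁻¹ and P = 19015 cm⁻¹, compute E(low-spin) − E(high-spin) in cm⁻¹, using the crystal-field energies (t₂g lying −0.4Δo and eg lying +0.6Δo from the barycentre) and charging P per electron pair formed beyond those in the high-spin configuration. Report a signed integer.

-7520

Mn sits in group 7; removing 2 electrons leaves Mn²⁺ with 7 − 2 = 5 d electrons.
High-spin: t₂g³ eg², CFSE = 0.0Δo = 0 cm⁻¹.
Low-spin: t₂g⁵ eg⁰, orbital CFSE = -2.0Δo = -45550 cm⁻¹; plus 2 excess pairs × P = +38030 cm⁻¹; total -7520 cm⁻¹.
The difference is -7520 − (0) = -7520 cm⁻¹, so low-spin lies lower.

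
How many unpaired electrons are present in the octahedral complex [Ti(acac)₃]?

Each acac⁻ contributes -1; 3 × (-1) = -3. With overall charge +0, Ti is in the +3 oxidation state.
Ti sits in group 4; removing 3 electrons leaves Ti³⁺ with 4 − 3 = 1 d electrons.
For octahedral d¹ the high- and low-spin configurations coincide.
Configuration: t₂g¹ eg⁰, giving 1 unpaired electron.

1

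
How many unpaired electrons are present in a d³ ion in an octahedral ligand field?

Configuration: t2g^3 e_g^0, giving 3 unpaired electrons.

3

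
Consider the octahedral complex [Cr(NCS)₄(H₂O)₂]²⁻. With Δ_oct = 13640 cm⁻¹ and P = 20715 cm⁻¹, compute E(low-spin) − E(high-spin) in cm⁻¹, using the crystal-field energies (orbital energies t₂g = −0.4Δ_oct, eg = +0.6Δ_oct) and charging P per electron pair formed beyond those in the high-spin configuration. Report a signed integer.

7075

Ligand charges: 4×(-1) from NCS⁻ and 2×(+0) from H₂O sum to -4; with overall charge -2, Cr is +2.
Cr is in group 6, so Cr²⁺ is d⁴ (6 − 2 = 4).
High-spin d⁴ fills as t₂g³ eg¹ with CFSE 3(−0.4) + 1(+0.6) = -0.6Δ_oct = -8184 cm⁻¹.
For low-spin the configuration is t₂g⁴ eg⁰: orbital energy -1.6 × 13640 = -21824 cm⁻¹, and 1 additional pair relative to high-spin adds 20715 cm⁻¹, giving -1109 cm⁻¹.
E(LS) − E(HS) = -1109 − (-8184) = 7075 cm⁻¹.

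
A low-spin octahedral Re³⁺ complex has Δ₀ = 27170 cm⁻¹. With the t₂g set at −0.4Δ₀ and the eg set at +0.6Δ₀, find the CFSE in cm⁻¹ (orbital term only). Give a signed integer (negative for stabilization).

-43472

Group 7 minus oxidation state +3 gives a d⁴ configuration for Re³⁺.
Electron filling gives t₂g⁴ eg⁰.
The orbital stabilization is -1.6Δ₀ = -1.6 × 27170 = -43472 cm⁻¹.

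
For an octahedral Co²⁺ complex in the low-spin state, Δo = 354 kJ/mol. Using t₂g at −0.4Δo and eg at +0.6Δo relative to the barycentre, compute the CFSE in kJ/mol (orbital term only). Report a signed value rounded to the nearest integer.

-637

Group 9 minus oxidation state +2 gives a d⁷ configuration for Co²⁺.
Configuration: t₂g⁶ eg¹.
The orbital stabilization is -1.8Δo = -1.8 × 354 = -637 kJ/mol.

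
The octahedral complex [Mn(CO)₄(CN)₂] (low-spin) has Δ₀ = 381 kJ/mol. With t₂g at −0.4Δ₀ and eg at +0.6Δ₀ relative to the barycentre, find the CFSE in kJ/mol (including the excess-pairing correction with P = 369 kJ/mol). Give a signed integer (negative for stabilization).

Ligand charges: 4×(+0) from CO and 2×(-1) from CN⁻ sum to -2; with overall charge +0, Mn is +2.
Mn sits in group 7; removing 2 electrons leaves Mn²⁺ with 7 − 2 = 5 d electrons.
Configuration: t₂g⁵ eg⁰.
The orbital stabilization is -2.0Δ₀ = -2.0 × 381 = -762 kJ/mol.
Pairing penalty: 2 pairs vs 0 in the high-spin reference → 2 extra × P = 738 kJ/mol.
Overall CFSE = -762 + 738 = -24 kJ/mol.

-24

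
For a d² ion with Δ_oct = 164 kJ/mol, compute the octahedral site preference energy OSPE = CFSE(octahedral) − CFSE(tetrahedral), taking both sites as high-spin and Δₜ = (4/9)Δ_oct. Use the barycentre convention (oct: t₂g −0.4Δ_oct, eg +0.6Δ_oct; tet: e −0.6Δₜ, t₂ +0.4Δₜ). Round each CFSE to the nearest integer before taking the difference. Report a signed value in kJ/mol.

In an octahedral site d² (HS) is t₂g² eg⁰, giving CFSE(oct) = -0.8Δ_oct = -131 kJ/mol.
In a tetrahedral site the filling is e² t₂⁰: CFSE(tet) = -1.2Δₜ = -1.2 × (4/9)(164) = -87 kJ/mol.
OSPE = -131 − (-87) = -44 kJ/mol.

-44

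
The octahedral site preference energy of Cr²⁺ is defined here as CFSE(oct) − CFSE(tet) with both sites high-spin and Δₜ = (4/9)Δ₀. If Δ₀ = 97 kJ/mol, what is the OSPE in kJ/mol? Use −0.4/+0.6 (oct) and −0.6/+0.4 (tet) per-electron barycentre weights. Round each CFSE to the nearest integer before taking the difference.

Cr²⁺: group 6, so d-count = 6 − 2 = 4.
Octahedral high-spin t2g^3 e_g^1: CFSE = -0.6 × 97 = -58 kJ/mol.
In a tetrahedral site the filling is e^2 t2^2: CFSE(tet) = -0.4Δₜ = -0.4 × (4/9)(97) = -17 kJ/mol.
Subtracting, OSPE = -58 − (-17) = -41 kJ/mol.

-41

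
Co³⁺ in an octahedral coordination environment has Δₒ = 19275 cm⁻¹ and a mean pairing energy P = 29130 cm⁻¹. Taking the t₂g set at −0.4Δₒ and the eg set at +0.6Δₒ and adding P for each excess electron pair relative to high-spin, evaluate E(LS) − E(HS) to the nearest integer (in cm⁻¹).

19710

Co³⁺: group 9, so d-count = 9 − 3 = 6.
High-spin d⁶ fills as t₂g⁴ eg² with CFSE 4(−0.4) + 2(+0.6) = -0.4Δₒ = -7710 cm⁻¹.
Low-spin t₂g⁶ eg⁰ gives -2.4Δₒ = -46260 cm⁻¹, but forming 2 extra pairs costs 2P = 58260 cm⁻¹, so E(LS) = -46260 + 58260 = 12000 cm⁻¹.
The difference is 12000 − (-7710) = 19710 cm⁻¹, so high-spin lies lower.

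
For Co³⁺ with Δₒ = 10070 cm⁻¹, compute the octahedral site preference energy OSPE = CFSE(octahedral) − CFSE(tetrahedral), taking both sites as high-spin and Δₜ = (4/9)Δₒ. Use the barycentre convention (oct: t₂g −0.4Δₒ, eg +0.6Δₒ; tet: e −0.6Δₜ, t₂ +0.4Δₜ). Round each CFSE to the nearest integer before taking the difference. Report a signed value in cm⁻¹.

Co is in group 9, so Co³⁺ is d⁶ (9 − 3 = 6).
Octahedral high-spin t₂g⁴ eg²: CFSE = -0.4 × 10070 = -4028 cm⁻¹.
In a tetrahedral site the filling is e³ t₂³: CFSE(tet) = -0.6Δₜ = -0.6 × (4/9)(10070) = -2685 cm⁻¹.
Subtracting, OSPE = -4028 − (-2685) = -1343 cm⁻¹.

-1343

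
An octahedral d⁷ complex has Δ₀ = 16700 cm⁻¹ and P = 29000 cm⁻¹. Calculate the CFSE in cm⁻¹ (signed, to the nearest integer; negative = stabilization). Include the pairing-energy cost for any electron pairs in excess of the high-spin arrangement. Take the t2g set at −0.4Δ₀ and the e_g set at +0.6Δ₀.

Since Δ₀ = 16700 cm⁻¹ < P = 29000 cm⁻¹, the complex adopts the high-spin configuration.
Configuration: t2g^5 e_g^2.
Orbital CFSE = -0.8Δ₀ = -0.8 × 16700 = -13360 cm⁻¹.
High-spin has no excess pairs, so no pairing correction applies.

-13360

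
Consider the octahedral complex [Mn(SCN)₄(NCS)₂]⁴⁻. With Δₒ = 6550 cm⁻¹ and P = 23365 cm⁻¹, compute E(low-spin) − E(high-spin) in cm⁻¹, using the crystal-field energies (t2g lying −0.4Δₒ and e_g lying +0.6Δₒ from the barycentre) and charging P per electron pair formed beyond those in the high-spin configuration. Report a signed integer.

Ligand charges: 4×(-1) from SCN⁻ and 2×(-1) from NCS⁻ sum to -6; with overall charge -4, Mn is +2.
Mn sits in group 7; removing 2 electrons leaves Mn²⁺ with 7 − 2 = 5 d electrons.
In the high-spin limit (t2g^3 e_g^2) the orbital term is 0.0Δₒ = 0 cm⁻¹, with no excess pairing.
Low-spin: t2g^5 e_g^0, orbital CFSE = -2.0Δₒ = -13100 cm⁻¹; plus 2 excess pairs × P = +46730 cm⁻¹; total 33630 cm⁻¹.
Thus E(LS) − E(HS) = 33630 cm⁻¹.

33630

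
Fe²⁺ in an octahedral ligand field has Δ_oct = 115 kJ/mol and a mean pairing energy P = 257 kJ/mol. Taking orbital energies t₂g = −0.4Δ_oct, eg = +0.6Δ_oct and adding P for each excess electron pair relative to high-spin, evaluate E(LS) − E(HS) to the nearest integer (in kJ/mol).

284

Fe²⁺: group 8, so d-count = 8 − 2 = 6.
In the high-spin limit (t₂g⁴ eg²) the orbital term is -0.4Δ_oct = -46 kJ/mol, with no excess pairing.
Low-spin: t₂g⁶ eg⁰, orbital CFSE = -2.4Δ_oct = -276 kJ/mol; plus 2 excess pairs × P = +514 kJ/mol; total 238 kJ/mol.
Thus E(LS) − E(HS) = 284 kJ/mol.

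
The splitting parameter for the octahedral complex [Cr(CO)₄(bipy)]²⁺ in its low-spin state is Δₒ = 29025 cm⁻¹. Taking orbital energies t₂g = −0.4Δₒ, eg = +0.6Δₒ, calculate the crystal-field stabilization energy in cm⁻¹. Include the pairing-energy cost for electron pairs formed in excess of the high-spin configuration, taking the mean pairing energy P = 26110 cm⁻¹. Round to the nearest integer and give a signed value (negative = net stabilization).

Ligand charges: 4×(+0) from CO and 1×(+0) from bipy sum to +0; with overall charge +2, Cr is +2.
Group 6 minus oxidation state +2 gives a d⁴ configuration for Cr²⁺.
Configuration: t₂g⁴ eg⁰.
The orbital stabilization is -1.6Δₒ = -1.6 × 29025 = -46440 cm⁻¹.
High-spin d⁴ would be t₂g³ eg¹ with 0 pairs; low-spin has 1, so 1 excess pair costs +1P = +26110 cm⁻¹.
Net CFSE = -46440 + 26110 = -20330 cm⁻¹.

-20330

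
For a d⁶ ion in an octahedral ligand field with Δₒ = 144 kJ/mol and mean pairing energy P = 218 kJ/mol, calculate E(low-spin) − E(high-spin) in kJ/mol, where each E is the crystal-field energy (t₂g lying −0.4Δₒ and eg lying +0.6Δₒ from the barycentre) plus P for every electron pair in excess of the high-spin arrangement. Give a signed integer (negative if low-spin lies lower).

High-spin: t₂g⁴ eg², CFSE = -0.4Δₒ = -58 kJ/mol.
Low-spin t₂g⁶ eg⁰ gives -2.4Δₒ = -346 kJ/mol, but forming 2 extra pairs costs 2P = 436 kJ/mol, so E(LS) = -346 + 436 = 90 kJ/mol.
The difference is 90 − (-58) = 148 kJ/mol, so high-spin lies lower.

148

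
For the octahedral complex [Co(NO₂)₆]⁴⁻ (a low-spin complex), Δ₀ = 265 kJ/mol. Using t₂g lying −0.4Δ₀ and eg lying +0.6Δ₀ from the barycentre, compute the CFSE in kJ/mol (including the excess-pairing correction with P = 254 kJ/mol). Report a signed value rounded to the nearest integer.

Each NO₂⁻ contributes -1; 6 × (-1) = -6. With overall charge -4, Co is in the +2 oxidation state.
Co is in group 9, so Co²⁺ is d⁷ (9 − 2 = 7).
Configuration: t₂g⁶ eg¹.
Orbital CFSE = 6(-0.4) + 1(0.6) = -1.8Δ₀ = -1.8 × 265 = -477 kJ/mol.
High-spin d⁷ would be t₂g⁵ eg² with 2 pairs; low-spin has 3, so 1 excess pair costs +1P = +254 kJ/mol.
Overall CFSE = -477 + 254 = -223 kJ/mol.

-223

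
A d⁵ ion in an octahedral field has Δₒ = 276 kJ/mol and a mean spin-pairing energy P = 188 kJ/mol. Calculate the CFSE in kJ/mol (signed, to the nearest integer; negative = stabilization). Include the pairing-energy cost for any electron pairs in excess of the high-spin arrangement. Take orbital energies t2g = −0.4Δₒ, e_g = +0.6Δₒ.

Here Δₒ > P (276 > 188), so the low-spin state is favoured.
Configuration: t2g^5 e_g^0.
Orbital CFSE = -2.0Δₒ = -2.0 × 276 = -552 kJ/mol.
Excess pairs vs high-spin: 2 − 0 = 2; pairing cost = +376 kJ/mol.
Net CFSE = -552 + 376 = -176 kJ/mol.

-176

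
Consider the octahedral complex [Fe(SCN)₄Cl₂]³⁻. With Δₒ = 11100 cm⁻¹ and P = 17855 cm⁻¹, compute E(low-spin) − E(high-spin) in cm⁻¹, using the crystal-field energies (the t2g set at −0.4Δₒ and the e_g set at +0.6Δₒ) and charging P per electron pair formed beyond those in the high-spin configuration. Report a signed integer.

13510

Ligand charges: 4×(-1) from SCN⁻ and 2×(-1) from Cl⁻ sum to -6; with overall charge -3, Fe is +3.
Fe³⁺: group 8, so d-count = 8 − 3 = 5.
High-spin d⁵ fills as t2g^3 e_g^2 with CFSE 3(−0.4) + 2(+0.6) = 0.0Δₒ = 0 cm⁻¹.
Low-spin: t2g^5 e_g^0, orbital CFSE = -2.0Δₒ = -22200 cm⁻¹; plus 2 excess pairs × P = +35710 cm⁻¹; total 13510 cm⁻¹.
E(LS) − E(HS) = 13510 − (0) = 13510 cm⁻¹.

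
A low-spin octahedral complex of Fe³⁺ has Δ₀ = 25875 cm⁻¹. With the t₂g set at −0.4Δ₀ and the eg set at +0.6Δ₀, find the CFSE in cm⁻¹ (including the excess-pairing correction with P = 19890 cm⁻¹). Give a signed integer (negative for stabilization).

Fe sits in group 8; removing 3 electrons leaves Fe³⁺ with 8 − 3 = 5 d electrons.
Configuration: t₂g⁵ eg⁰.
Orbital CFSE = 5(-0.4) + 0(0.6) = -2.0Δ₀ = -2.0 × 25875 = -51750 cm⁻¹.
High-spin d⁵ would be t₂g³ eg² with 0 pairs; low-spin has 2, so 2 excess pairs cost +2P = +39780 cm⁻¹.
Net CFSE = -51750 + 39780 = -11970 cm⁻¹.

-11970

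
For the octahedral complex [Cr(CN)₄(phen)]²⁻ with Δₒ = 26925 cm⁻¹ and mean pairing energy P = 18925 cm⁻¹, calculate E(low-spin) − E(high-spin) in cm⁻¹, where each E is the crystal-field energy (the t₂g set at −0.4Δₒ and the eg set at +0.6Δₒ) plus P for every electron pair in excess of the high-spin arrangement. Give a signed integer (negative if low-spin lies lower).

Ligand charges: 4×(-1) from CN⁻ and 1×(+0) from phen sum to -4; with overall charge -2, Cr is +2.
Cr is in group 6, so Cr²⁺ is d⁴ (6 − 2 = 4).
In the high-spin limit (t₂g³ eg¹) the orbital term is -0.6Δₒ = -16155 cm⁻¹, with no excess pairing.
Low-spin: t₂g⁴ eg⁰, orbital CFSE = -1.6Δₒ = -43080 cm⁻¹; plus 1 excess pair × P = +18925 cm⁻¹; total -24155 cm⁻¹.
The difference is -24155 − (-16155) = -8000 cm⁻¹, so low-spin lies lower.

-8000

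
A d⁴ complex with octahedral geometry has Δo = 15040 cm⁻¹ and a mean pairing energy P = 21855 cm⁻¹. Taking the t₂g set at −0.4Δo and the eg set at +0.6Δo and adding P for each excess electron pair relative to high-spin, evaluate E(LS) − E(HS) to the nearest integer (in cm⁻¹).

6815

In the high-spin limit (t₂g³ eg¹) the orbital term is -0.6Δo = -9024 cm⁻¹, with no excess pairing.
Low-spin: t₂g⁴ eg⁰, orbital CFSE = -1.6Δo = -24064 cm⁻¹; plus 1 excess pair × P = +21855 cm⁻¹; total -2209 cm⁻¹.
Thus E(LS) − E(HS) = 6815 cm⁻¹.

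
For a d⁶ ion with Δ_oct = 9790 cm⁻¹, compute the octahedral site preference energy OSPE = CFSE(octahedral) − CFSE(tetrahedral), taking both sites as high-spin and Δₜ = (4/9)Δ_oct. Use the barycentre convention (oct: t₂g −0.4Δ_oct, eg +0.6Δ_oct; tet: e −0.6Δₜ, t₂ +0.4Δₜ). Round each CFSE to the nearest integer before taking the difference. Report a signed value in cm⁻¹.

In an octahedral site d⁶ (HS) is t2g^4 e_g^2, giving CFSE(oct) = -0.4Δ_oct = -3916 cm⁻¹.
Tetrahedral e^3 t2^3 gives -0.6Δₜ = -0.6 × (4/9) × 9790 = -2611 cm⁻¹.
OSPE = CFSE(oct) − CFSE(tet) = -3916 − (-2611) = -1305 cm⁻¹.

-1305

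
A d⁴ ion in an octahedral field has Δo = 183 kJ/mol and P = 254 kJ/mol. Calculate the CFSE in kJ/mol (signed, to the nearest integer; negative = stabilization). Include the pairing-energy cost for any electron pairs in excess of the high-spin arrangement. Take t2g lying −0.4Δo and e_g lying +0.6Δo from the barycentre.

-110

Δo < P, so pairing is avoided: the ground state is high-spin.
Configuration: t2g^3 e_g^1.
Orbital CFSE = -0.6Δo = -0.6 × 183 = -110 kJ/mol.
High-spin has no excess pairs, so no pairing correction applies.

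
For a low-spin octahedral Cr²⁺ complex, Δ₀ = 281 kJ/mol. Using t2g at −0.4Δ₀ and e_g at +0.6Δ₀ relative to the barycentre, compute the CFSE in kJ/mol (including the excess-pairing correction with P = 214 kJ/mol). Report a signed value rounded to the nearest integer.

-236

Cr is in group 6, so Cr²⁺ is d⁴ (6 − 2 = 4).
The d⁴ electrons fill as t2g^4 e_g^0.
Orbital CFSE = 4(-0.4) + 0(0.6) = -1.6Δ₀ = -1.6 × 281 = -450 kJ/mol.
Relative to high-spin t2g^3 e_g^1 (0 paired), the low-spin configuration has 1 additional pair, contributing +1 × 214 = +214 kJ/mol.
Overall CFSE = -450 + 214 = -236 kJ/mol.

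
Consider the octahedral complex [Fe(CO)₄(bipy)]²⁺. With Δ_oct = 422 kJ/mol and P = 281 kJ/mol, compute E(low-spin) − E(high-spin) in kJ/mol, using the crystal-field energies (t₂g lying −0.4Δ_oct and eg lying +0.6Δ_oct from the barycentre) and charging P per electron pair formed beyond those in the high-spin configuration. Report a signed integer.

Ligand charges: 4×(+0) from CO and 1×(+0) from bipy sum to +0; with overall charge +2, Fe is +2.
Group 8 minus oxidation state +2 gives a d⁶ configuration for Fe²⁺.
High-spin d⁶ fills as t₂g⁴ eg² with CFSE 4(−0.4) + 2(+0.6) = -0.4Δ_oct = -169 kJ/mol.
Low-spin t₂g⁶ eg⁰ gives -2.4Δ_oct = -1013 kJ/mol, but forming 2 extra pairs costs 2P = 562 kJ/mol, so E(LS) = -1013 + 562 = -451 kJ/mol.
The difference is -451 − (-169) = -282 kJ/mol, so low-spin lies lower.

-282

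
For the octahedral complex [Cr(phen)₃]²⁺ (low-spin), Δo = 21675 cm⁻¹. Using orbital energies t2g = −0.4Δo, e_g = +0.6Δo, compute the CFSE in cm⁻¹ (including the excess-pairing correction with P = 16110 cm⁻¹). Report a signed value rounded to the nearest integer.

phen is neutral, so the +2 overall charge sits on Cr: oxidation state +2.
Cr²⁺: group 6, so d-count = 6 − 2 = 4.
Configuration: t2g^4 e_g^0.
The orbital stabilization is -1.6Δo = -1.6 × 21675 = -34680 cm⁻¹.
High-spin d⁴ would be t2g^3 e_g^1 with 0 pairs; low-spin has 1, so 1 excess pair costs +1P = +16110 cm⁻¹.
Overall CFSE = -34680 + 16110 = -18570 cm⁻¹.

-18570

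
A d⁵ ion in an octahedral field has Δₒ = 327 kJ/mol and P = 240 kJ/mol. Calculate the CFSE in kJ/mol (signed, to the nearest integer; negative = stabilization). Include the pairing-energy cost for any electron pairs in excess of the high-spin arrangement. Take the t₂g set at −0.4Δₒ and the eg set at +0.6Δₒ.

-174

Δₒ > P, so pairing is preferred: the ground state is low-spin.
Configuration: t₂g⁵ eg⁰.
Orbital CFSE = -2.0Δₒ = -2.0 × 327 = -654 kJ/mol.
Excess pairs vs high-spin: 2 − 0 = 2; pairing cost = +480 kJ/mol.
Net CFSE = -654 + 480 = -174 kJ/mol.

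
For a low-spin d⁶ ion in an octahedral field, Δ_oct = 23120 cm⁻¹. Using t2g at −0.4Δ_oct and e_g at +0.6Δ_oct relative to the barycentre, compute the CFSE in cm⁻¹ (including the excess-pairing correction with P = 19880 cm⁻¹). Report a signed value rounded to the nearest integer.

Configuration: t2g^6 e_g^0.
Orbital CFSE = 6(-0.4) + 0(0.6) = -2.4Δ_oct = -2.4 × 23120 = -55488 cm⁻¹.
High-spin d⁶ would be t2g^4 e_g^2 with 1 pair; low-spin has 3, so 2 excess pairs cost +2P = +39760 cm⁻¹.
Net CFSE = -55488 + 39760 = -15728 cm⁻¹.

-15728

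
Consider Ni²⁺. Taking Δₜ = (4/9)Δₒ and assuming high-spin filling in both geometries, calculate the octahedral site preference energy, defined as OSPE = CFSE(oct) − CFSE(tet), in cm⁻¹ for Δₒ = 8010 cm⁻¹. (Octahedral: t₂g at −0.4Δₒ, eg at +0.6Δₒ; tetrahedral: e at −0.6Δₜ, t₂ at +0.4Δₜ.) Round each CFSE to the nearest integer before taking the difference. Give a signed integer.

Ni²⁺: group 10, so d-count = 10 − 2 = 8.
Octahedral (high-spin): t₂g⁶ eg², CFSE = 6(−0.4) + 2(+0.6) = -1.2Δₒ = -1.2 × 8010 = -9612 cm⁻¹.
In a tetrahedral site the filling is e⁴ t₂⁴: CFSE(tet) = -0.8Δₜ = -0.8 × (4/9)(8010) = -2848 cm⁻¹.
OSPE = -9612 − (-2848) = -6764 cm⁻¹.

-6764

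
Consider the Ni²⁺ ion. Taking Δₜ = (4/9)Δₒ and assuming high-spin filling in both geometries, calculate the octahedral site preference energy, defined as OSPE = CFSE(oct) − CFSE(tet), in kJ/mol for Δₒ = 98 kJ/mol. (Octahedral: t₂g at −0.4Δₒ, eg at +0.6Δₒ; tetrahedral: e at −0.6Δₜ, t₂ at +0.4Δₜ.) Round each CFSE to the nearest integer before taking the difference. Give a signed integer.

-83

Ni²⁺: group 10, so d-count = 10 − 2 = 8.
Octahedral high-spin t₂g⁶ eg²: CFSE = -1.2 × 98 = -118 kJ/mol.
Tetrahedral: e⁴ t₂⁴, CFSE = 4(−0.6) + 4(+0.4) = -0.8Δₜ = -0.8 × (4/9) × 98 = -35 kJ/mol.
OSPE = -118 − (-35) = -83 kJ/mol.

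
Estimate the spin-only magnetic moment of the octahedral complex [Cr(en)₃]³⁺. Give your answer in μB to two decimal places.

en is neutral, so the +3 overall charge sits on Cr: oxidation state +3.
Cr is in group 6, so Cr³⁺ is d³ (6 − 3 = 3).
Configuration: t₂g³ eg⁰ → 3 unpaired electrons.
μ(spin-only) = √[3(3+2)] = √15 ≈ 3.87 μB.

3.87 μB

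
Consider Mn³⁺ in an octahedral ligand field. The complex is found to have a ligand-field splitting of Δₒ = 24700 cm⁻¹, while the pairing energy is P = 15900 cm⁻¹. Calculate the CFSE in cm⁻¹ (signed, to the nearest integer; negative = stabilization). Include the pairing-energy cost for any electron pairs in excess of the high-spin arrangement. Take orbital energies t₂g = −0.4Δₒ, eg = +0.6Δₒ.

Group 7 minus oxidation state +3 gives a d⁴ configuration for Mn³⁺.
Δₒ > P, so pairing is preferred: the ground state is low-spin.
That gives t₂g⁴ eg⁰.
Orbital CFSE = -1.6Δₒ = -1.6 × 24700 = -39520 cm⁻¹.
Excess pairs vs high-spin: 1 − 0 = 1; pairing cost = +15900 cm⁻¹.
Net CFSE = -39520 + 15900 = -23620 cm⁻¹.

-23620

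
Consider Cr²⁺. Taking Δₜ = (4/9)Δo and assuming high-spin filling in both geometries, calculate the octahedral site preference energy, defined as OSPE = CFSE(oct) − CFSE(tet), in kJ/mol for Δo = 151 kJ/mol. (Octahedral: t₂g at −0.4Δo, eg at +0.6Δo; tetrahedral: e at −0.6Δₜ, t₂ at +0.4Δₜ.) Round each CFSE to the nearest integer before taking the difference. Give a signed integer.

-64

Cr is in group 6, so Cr²⁺ is d⁴ (6 − 2 = 4).
In an octahedral site d⁴ (HS) is t₂g³ eg¹, giving CFSE(oct) = -0.6Δo = -91 kJ/mol.
In a tetrahedral site the filling is e² t₂²: CFSE(tet) = -0.4Δₜ = -0.4 × (4/9)(151) = -27 kJ/mol.
OSPE = CFSE(oct) − CFSE(tet) = -91 − (-27) = -64 kJ/mol.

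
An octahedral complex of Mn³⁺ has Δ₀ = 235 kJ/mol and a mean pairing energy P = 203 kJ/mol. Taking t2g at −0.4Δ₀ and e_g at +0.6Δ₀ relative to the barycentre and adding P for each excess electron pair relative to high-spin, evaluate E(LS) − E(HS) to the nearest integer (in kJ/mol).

-32

Group 7 minus oxidation state +3 gives a d⁴ configuration for Mn³⁺.
In the high-spin limit (t2g^3 e_g^1) the orbital term is -0.6Δ₀ = -141 kJ/mol, with no excess pairing.
Low-spin t2g^4 e_g^0 gives -1.6Δ₀ = -376 kJ/mol, but forming 1 extra pair costs 1P = 203 kJ/mol, so E(LS) = -376 + 203 = -173 kJ/mol.
The difference is -173 − (-141) = -32 kJ/mol, so low-spin lies lower.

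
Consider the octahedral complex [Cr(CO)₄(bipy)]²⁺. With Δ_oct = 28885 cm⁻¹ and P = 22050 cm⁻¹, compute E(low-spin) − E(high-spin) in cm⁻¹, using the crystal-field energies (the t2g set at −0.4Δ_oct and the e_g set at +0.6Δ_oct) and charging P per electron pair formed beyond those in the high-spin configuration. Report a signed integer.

Ligand charges: 4×(+0) from CO and 1×(+0) from bipy sum to +0; with overall charge +2, Cr is +2.
Cr is in group 6, so Cr²⁺ is d⁴ (6 − 2 = 4).
In the high-spin limit (t2g^3 e_g^1) the orbital term is -0.6Δ_oct = -17331 cm⁻¹, with no excess pairing.
For low-spin the configuration is t2g^4 e_g^0: orbital energy -1.6 × 28885 = -46216 cm⁻¹, and 1 additional pair relative to high-spin adds 22050 cm⁻¹, giving -24166 cm⁻¹.
The difference is -24166 − (-17331) = -6835 cm⁻¹, so low-spin lies lower.

-6835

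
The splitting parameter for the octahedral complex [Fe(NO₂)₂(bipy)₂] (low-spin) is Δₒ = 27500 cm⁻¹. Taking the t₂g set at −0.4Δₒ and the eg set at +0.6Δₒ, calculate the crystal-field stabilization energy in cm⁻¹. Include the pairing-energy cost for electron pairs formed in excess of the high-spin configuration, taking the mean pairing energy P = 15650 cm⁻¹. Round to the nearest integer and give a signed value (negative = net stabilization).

-34700

Ligand charges: 2×(-1) from NO₂⁻ and 2×(+0) from bipy sum to -2; with overall charge +0, Fe is +2.
Group 8 minus oxidation state +2 gives a d⁶ configuration for Fe²⁺.
Electron filling gives t₂g⁶ eg⁰.
Orbital CFSE = 6(-0.4) + 0(0.6) = -2.4Δₒ = -2.4 × 27500 = -66000 cm⁻¹.
Relative to high-spin t₂g⁴ eg² (1 paired), the low-spin configuration has 2 additional pairs, contributing +2 × 15650 = +31300 cm⁻¹.
Overall CFSE = -66000 + 31300 = -34700 cm⁻¹.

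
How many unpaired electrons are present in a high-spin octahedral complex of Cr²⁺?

4

Cr is in group 6, so Cr²⁺ is d⁴ (6 − 2 = 4).
Configuration: t₂g³ eg¹, giving 4 unpaired electrons.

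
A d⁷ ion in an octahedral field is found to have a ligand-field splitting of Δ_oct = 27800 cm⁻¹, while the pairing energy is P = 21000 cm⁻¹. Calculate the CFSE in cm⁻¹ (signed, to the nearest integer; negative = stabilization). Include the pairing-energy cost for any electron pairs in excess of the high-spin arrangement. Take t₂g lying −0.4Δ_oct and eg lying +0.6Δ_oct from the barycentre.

-29040

With Δ_oct > P the complex is low-spin.
That gives t₂g⁶ eg¹.
Orbital CFSE = -1.8Δ_oct = -1.8 × 27800 = -50040 cm⁻¹.
Excess pairs vs high-spin: 3 − 2 = 1; pairing cost = +21000 cm⁻¹.
Net CFSE = -50040 + 21000 = -29040 cm⁻¹.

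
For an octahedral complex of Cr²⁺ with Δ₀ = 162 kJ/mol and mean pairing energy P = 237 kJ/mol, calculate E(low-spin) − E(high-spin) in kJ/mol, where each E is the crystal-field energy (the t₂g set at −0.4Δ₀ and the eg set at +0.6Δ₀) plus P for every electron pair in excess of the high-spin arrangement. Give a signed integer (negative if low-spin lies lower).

75

Cr²⁺: group 6, so d-count = 6 − 2 = 4.
High-spin: t₂g³ eg¹, CFSE = -0.6Δ₀ = -97 kJ/mol.
Low-spin t₂g⁴ eg⁰ gives -1.6Δ₀ = -259 kJ/mol, but forming 1 extra pair costs 1P = 237 kJ/mol, so E(LS) = -259 + 237 = -22 kJ/mol.
E(LS) − E(HS) = -22 − (-97) = 75 kJ/mol.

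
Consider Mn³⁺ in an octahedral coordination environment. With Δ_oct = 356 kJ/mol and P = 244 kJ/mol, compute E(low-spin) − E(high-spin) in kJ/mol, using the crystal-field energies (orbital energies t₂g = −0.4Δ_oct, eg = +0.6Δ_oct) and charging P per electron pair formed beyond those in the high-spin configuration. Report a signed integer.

-112

Group 7 minus oxidation state +3 gives a d⁴ configuration for Mn³⁺.
In the high-spin limit (t₂g³ eg¹) the orbital term is -0.6Δ_oct = -214 kJ/mol, with no excess pairing.
For low-spin the configuration is t₂g⁴ eg⁰: orbital energy -1.6 × 356 = -570 kJ/mol, and 1 additional pair relative to high-spin adds 244 kJ/mol, giving -326 kJ/mol.
The difference is -326 − (-214) = -112 kJ/mol, so low-spin lies lower.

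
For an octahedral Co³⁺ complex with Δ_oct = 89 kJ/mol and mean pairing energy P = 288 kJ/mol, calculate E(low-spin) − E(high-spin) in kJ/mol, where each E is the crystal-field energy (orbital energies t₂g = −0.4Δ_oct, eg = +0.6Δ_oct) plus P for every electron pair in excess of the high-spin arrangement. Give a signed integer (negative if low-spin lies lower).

398

Co is in group 9, so Co³⁺ is d⁶ (9 − 3 = 6).
In the high-spin limit (t₂g⁴ eg²) the orbital term is -0.4Δ_oct = -36 kJ/mol, with no excess pairing.
Low-spin t₂g⁶ eg⁰ gives -2.4Δ_oct = -214 kJ/mol, but forming 2 extra pairs costs 2P = 576 kJ/mol, so E(LS) = -214 + 576 = 362 kJ/mol.
The difference is 362 − (-36) = 398 kJ/mol, so high-spin lies lower.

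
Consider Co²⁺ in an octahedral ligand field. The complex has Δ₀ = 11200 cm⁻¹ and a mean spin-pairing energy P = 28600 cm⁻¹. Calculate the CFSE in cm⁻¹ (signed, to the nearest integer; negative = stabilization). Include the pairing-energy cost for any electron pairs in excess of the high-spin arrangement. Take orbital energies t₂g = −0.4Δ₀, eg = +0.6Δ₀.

Co²⁺: group 9, so d-count = 9 − 2 = 7.
With Δ₀ < P the complex is high-spin.
Filling d⁷ accordingly: t₂g⁵ eg².
Orbital CFSE = -0.8Δ₀ = -0.8 × 11200 = -8960 cm⁻¹.
High-spin has no excess pairs, so no pairing correction applies.

-8960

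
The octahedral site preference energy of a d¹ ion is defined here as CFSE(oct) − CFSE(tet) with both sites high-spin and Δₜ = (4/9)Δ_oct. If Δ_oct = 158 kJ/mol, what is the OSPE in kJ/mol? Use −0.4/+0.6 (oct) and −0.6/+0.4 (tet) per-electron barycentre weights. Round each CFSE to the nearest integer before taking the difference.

In an octahedral site d¹ (HS) is t₂g¹ eg⁰, giving CFSE(oct) = -0.4Δ_oct = -63 kJ/mol.
In a tetrahedral site the filling is e¹ t₂⁰: CFSE(tet) = -0.6Δₜ = -0.6 × (4/9)(158) = -42 kJ/mol.
OSPE = -63 − (-42) = -21 kJ/mol.

-21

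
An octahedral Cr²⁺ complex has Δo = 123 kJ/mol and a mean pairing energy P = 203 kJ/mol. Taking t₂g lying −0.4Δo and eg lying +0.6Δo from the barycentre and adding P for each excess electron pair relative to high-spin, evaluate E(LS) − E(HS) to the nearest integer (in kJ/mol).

Group 6 minus oxidation state +2 gives a d⁴ configuration for Cr²⁺.
High-spin: t₂g³ eg¹, CFSE = -0.6Δo = -74 kJ/mol.
Low-spin t₂g⁴ eg⁰ gives -1.6Δo = -197 kJ/mol, but forming 1 extra pair costs 1P = 203 kJ/mol, so E(LS) = -197 + 203 = 6 kJ/mol.
E(LS) − E(HS) = 6 − (-74) = 80 kJ/mol.

80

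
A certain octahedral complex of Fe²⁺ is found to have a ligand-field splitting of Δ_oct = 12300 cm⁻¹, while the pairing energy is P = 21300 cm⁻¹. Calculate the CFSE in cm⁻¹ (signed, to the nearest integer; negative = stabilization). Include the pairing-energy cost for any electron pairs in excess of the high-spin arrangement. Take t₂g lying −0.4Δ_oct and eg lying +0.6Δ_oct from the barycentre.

Fe²⁺: group 8, so d-count = 8 − 2 = 6.
With Δ_oct < P the complex is high-spin.
Configuration: t₂g⁴ eg².
Orbital CFSE = -0.4Δ_oct = -0.4 × 12300 = -4920 cm⁻¹.
High-spin has no excess pairs, so no pairing correction applies.

-4920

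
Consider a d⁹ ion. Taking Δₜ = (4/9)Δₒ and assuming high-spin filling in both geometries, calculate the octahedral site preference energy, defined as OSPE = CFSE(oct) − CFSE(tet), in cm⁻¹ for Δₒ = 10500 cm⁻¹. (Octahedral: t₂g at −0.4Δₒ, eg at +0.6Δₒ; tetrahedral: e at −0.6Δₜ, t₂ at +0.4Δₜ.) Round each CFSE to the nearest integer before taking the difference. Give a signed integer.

-4433

Octahedral (high-spin): t2g^6 e_g^3, CFSE = 6(−0.4) + 3(+0.6) = -0.6Δₒ = -0.6 × 10500 = -6300 cm⁻¹.
In a tetrahedral site the filling is e^4 t2^5: CFSE(tet) = -0.4Δₜ = -0.4 × (4/9)(10500) = -1867 cm⁻¹.
Subtracting, OSPE = -6300 − (-1867) = -4433 cm⁻¹.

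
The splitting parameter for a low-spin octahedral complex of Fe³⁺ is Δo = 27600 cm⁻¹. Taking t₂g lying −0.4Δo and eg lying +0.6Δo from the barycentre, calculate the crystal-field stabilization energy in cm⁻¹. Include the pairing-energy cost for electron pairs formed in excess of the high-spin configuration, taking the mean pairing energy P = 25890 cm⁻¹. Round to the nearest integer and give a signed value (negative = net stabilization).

-3420

Fe is in group 8, so Fe³⁺ is d⁵ (8 − 3 = 5).
Electron filling gives t₂g⁵ eg⁰.
CFSE(orbital) = 5×(-0.4Δo) + 0×(0.6Δo) = -2.0Δo; with Δo = 27600 cm⁻¹ that is -55200 cm⁻¹.
Pairing penalty: 2 pairs vs 0 in the high-spin reference → 2 extra × P = 51780 cm⁻¹.
Net CFSE = -55200 + 51780 = -3420 cm⁻¹.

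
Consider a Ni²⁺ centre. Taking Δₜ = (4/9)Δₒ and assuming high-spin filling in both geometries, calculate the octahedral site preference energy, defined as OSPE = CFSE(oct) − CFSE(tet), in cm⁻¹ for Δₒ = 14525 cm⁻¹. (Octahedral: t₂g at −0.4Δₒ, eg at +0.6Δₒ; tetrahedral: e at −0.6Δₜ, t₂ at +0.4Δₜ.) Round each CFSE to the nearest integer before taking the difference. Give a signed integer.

-12266

Ni is in group 10, so Ni²⁺ is d⁸ (10 − 2 = 8).
Octahedral (high-spin): t₂g⁶ eg², CFSE = 6(−0.4) + 2(+0.6) = -1.2Δₒ = -1.2 × 14525 = -17430 cm⁻¹.
Tetrahedral e⁴ t₂⁴ gives -0.8Δₜ = -0.8 × (4/9) × 14525 = -5164 cm⁻¹.
Subtracting, OSPE = -17430 − (-5164) = -12266 cm⁻¹.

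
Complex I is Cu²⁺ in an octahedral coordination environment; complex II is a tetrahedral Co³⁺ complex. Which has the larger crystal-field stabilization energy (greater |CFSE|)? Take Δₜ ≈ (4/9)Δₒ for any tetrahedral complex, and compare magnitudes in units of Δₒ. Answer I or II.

I

I: Group 11 minus oxidation state +2 gives a d⁹ configuration for Cu²⁺; t2g^6 e_g^3, CFSE = -0.6Δₒ.
II: Co sits in group 9; removing 3 electrons leaves Co³⁺ with 9 − 3 = 6 d electrons; Tetrahedral splitting is small, so the complex is high-spin; e^3 t2^3, CFSE = -0.6Δₜ ≈ -0.27Δₒ.
So I has the larger |CFSE|.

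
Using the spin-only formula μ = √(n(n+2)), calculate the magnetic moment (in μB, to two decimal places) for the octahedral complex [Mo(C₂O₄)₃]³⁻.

Each C₂O₄²⁻ contributes -2; 3 × (-2) = -6. With overall charge -3, Mo is in the +3 oxidation state.
Mo sits in group 6; removing 3 electrons leaves Mo³⁺ with 6 − 3 = 3 d electrons.
Configuration: t₂g³ eg⁰ → 3 unpaired electrons.
μ(spin-only) = √[3(3+2)] = √15 ≈ 3.87 μB.

3.87 μB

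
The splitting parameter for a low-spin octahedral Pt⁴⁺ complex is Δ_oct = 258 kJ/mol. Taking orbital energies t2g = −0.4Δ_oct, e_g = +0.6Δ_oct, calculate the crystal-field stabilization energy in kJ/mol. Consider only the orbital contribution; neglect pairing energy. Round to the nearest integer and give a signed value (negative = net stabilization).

-619

Group 10 minus oxidation state +4 gives a d⁶ configuration for Pt⁴⁺.
The d⁶ electrons fill as t2g^6 e_g^0.
The orbital stabilization is -2.4Δ_oct = -2.4 × 258 = -619 kJ/mol.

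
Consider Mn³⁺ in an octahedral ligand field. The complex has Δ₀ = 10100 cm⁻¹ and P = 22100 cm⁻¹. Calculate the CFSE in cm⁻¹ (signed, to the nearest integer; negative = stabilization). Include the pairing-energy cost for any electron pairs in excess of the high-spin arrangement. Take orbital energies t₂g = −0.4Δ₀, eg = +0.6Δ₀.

-6060

Mn is in group 7, so Mn³⁺ is d⁴ (7 − 3 = 4).
Since Δ₀ = 10100 cm⁻¹ < P = 22100 cm⁻¹, the complex adopts the high-spin configuration.
That gives t₂g³ eg¹.
Orbital CFSE = -0.6Δ₀ = -0.6 × 10100 = -6060 cm⁻¹.
High-spin has no excess pairs, so no pairing correction applies.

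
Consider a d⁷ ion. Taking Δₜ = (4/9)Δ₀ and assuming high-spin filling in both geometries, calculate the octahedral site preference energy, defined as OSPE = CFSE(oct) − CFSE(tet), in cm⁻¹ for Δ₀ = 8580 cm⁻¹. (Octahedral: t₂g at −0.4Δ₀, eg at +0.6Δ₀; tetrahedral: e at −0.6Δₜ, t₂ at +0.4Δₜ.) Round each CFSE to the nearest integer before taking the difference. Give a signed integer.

Octahedral (high-spin): t₂g⁵ eg², CFSE = 5(−0.4) + 2(+0.6) = -0.8Δ₀ = -0.8 × 8580 = -6864 cm⁻¹.
Tetrahedral e⁴ t₂³ gives -1.2Δₜ = -1.2 × (4/9) × 8580 = -4576 cm⁻¹.
Subtracting, OSPE = -6864 − (-4576) = -2288 cm⁻¹.

-2288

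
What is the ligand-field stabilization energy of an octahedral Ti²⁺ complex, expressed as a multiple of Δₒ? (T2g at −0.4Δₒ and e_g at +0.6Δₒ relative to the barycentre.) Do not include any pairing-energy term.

-0.8 Δₒ

Ti sits in group 4; removing 2 electrons leaves Ti²⁺ with 4 − 2 = 2 d electrons.
Configuration: t2g^2 e_g^0.
CFSE = 2(-0.4Δₒ) + 0(0.6Δₒ) = -0.8Δₒ + 0.0Δₒ = -0.8Δₒ.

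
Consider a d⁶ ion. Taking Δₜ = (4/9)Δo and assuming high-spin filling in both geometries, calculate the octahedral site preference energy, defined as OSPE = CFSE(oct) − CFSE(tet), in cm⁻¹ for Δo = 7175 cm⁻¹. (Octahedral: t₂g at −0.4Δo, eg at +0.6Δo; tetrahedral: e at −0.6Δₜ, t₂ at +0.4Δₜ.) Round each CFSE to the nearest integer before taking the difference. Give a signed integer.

In an octahedral site d⁶ (HS) is t₂g⁴ eg², giving CFSE(oct) = -0.4Δo = -2870 cm⁻¹.
Tetrahedral e³ t₂³ gives -0.6Δₜ = -0.6 × (4/9) × 7175 = -1913 cm⁻¹.
Subtracting, OSPE = -2870 − (-1913) = -957 cm⁻¹.

-957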